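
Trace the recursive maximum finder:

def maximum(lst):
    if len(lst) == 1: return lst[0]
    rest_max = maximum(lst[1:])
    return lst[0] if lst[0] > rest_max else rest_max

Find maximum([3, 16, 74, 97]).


maximum([3, 16, 74, 97]): compare 3 with maximum([16, 74, 97])
maximum([16, 74, 97]): compare 16 with maximum([74, 97])
maximum([74, 97]): compare 74 with maximum([97])
maximum([97]) = 97  (base case)
Compare 74 with 97 -> 97
Compare 16 with 97 -> 97
Compare 3 with 97 -> 97

97


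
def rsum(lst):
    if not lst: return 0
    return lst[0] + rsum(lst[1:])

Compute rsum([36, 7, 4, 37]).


rsum([36, 7, 4, 37]) = 36 + rsum([7, 4, 37])
rsum([7, 4, 37]) = 7 + rsum([4, 37])
rsum([4, 37]) = 4 + rsum([37])
rsum([37]) = 37 + rsum([])
rsum([]) = 0  (base case)
Total: 36 + 7 + 4 + 37 + 0 = 84

84


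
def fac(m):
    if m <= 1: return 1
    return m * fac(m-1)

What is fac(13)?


fac(13)
= 13 * fac(12)
= 13 * 12 * fac(11)
= 13 * 12 * 11 * fac(10)
= 13 * 12 * 11 * 10 * fac(9)
= 13 * 12 * 11 * 10 * 9 * fac(8)
= 13 * 12 * 11 * 10 * 9 * 8 * fac(7)
= 13 * 12 * 11 * 10 * 9 * 8 * 7 * fac(6)
= 13 * 12 * 11 * 10 * 9 * 8 * 7 * 6 * fac(5)
= 13 * 12 * 11 * 10 * 9 * 8 * 7 * 6 * 5 * fac(4)
= 13 * 12 * 11 * 10 * 9 * 8 * 7 * 6 * 5 * 4 * fac(3)
= 13 * 12 * 11 * 10 * 9 * 8 * 7 * 6 * 5 * 4 * 3 * fac(2)
= 13 * 12 * 11 * 10 * 9 * 8 * 7 * 6 * 5 * 4 * 3 * 2 * fac(1)
= 13 * 12 * 11 * 10 * 9 * 8 * 7 * 6 * 5 * 4 * 3 * 2 * 1
= 6227020800

6227020800


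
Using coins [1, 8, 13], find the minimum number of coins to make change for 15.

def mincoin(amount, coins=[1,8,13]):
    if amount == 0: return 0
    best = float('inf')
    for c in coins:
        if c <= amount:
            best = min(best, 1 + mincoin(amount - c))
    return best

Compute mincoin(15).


Building up with DP:
mincoin(0) = 0
mincoin(1) = min(1+mincoin(0)=1+0=1) = 1
mincoin(2) = min(1+mincoin(1)=1+1=2) = 2
mincoin(3) = min(1+mincoin(2)=1+2=3) = 3
mincoin(4) = min(1+mincoin(3)=1+3=4) = 4
mincoin(5) = min(1+mincoin(4)=1+4=5) = 5
mincoin(6) = min(1+mincoin(5)=1+5=6) = 6
mincoin(7) = min(1+mincoin(6)=1+6=7) = 7
mincoin(8) = min(1+mincoin(7)=1+7=8, 1+mincoin(0)=1+0=1) = 1
mincoin(9) = min(1+mincoin(8)=1+1=2, 1+mincoin(1)=1+1=2) = 2
mincoin(10) = min(1+mincoin(9)=1+2=3, 1+mincoin(2)=1+2=3) = 3
mincoin(11) = min(1+mincoin(10)=1+3=4, 1+mincoin(3)=1+3=4) = 4
mincoin(12) = min(1+mincoin(11)=1+4=5, 1+mincoin(4)=1+4=5) = 5
mincoin(13) = min(1+mincoin(12)=1+5=6, 1+mincoin(5)=1+5=6, 1+mincoin(0)=1+0=1) = 1
mincoin(14) = min(1+mincoin(13)=1+1=2, 1+mincoin(6)=1+6=7, 1+mincoin(1)=1+1=2) = 2
mincoin(15) = min(1+mincoin(14)=1+2=3, 1+mincoin(7)=1+7=8, 1+mincoin(2)=1+2=3) = 3

3


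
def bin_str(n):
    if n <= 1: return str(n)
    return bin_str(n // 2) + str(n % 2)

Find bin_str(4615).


bin_str(4615) = bin_str(2307) + '1'
bin_str(2307) = bin_str(1153) + '1'
bin_str(1153) = bin_str(576) + '1'
bin_str(576) = bin_str(288) + '0'
bin_str(288) = bin_str(144) + '0'
bin_str(144) = bin_str(72) + '0'
bin_str(72) = bin_str(36) + '0'
bin_str(36) = bin_str(18) + '0'
bin_str(18) = bin_str(9) + '0'
bin_str(9) = bin_str(4) + '1'
bin_str(4) = bin_str(2) + '0'
bin_str(2) = bin_str(1) + '0'
bin_str(1) = '1'  (base case)
Concatenating: '1' + '0' + '0' + '1' + '0' + '0' + '0' + '0' + '0' + '0' + '1' + '1' + '1' = '1001000000111'

1001000000111


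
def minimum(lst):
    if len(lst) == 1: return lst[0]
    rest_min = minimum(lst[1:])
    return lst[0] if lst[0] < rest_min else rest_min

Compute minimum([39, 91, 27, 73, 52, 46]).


minimum([39, 91, 27, 73, 52, 46]): compare 39 with minimum([91, 27, 73, 52, 46])
minimum([91, 27, 73, 52, 46]): compare 91 with minimum([27, 73, 52, 46])
minimum([27, 73, 52, 46]): compare 27 with minimum([73, 52, 46])
minimum([73, 52, 46]): compare 73 with minimum([52, 46])
minimum([52, 46]): compare 52 with minimum([46])
minimum([46]) = 46  (base case)
Compare 52 with 46 -> 46
Compare 73 with 46 -> 46
Compare 27 with 46 -> 27
Compare 91 with 27 -> 27
Compare 39 with 27 -> 27

27


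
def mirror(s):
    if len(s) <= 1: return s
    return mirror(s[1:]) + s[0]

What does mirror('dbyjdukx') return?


mirror('dbyjdukx') = mirror('byjdukx') + 'd'
mirror('byjdukx') = mirror('yjdukx') + 'b'
mirror('yjdukx') = mirror('jdukx') + 'y'
mirror('jdukx') = mirror('dukx') + 'j'
mirror('dukx') = mirror('ukx') + 'd'
mirror('ukx') = mirror('kx') + 'u'
mirror('kx') = mirror('x') + 'k'
mirror('x') = 'x'  (base case)
Concatenating: 'x' + 'k' + 'u' + 'd' + 'j' + 'y' + 'b' + 'd' = 'xkudjybd'

xkudjybd


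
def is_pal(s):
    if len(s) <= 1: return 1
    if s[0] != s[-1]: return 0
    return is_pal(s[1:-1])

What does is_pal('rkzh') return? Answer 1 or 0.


is_pal('rkzh'): s[0]='r' != s[-1]='h' -> return 0
Result: 0 (not a palindrome)

0


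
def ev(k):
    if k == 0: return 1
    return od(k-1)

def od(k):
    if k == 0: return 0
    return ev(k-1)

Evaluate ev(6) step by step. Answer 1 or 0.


ev(6) = od(5)
od(5) = ev(4)
ev(4) = od(3)
od(3) = ev(2)
ev(2) = od(1)
od(1) = ev(0)
ev(0) = 1  (base case)
Result: 1

1


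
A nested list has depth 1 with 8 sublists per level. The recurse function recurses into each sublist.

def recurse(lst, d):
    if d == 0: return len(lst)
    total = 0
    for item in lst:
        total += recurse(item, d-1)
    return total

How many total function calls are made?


At depth 0 (root): 1 call
At depth 1: each of 1 parents calls recurse on 8 children = 8 calls
Total: 1 + 8 = 9

9


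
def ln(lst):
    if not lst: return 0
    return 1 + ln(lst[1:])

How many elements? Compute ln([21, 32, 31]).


ln([21, 32, 31]) = 1 + ln([32, 31])
ln([32, 31]) = 1 + ln([31])
ln([31]) = 1 + ln([])
ln([]) = 0  (base case)
Unwinding: 1 + 1 + 1 + 0 = 3

3


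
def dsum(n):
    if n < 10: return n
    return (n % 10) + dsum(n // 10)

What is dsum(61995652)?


dsum(61995652) = 2 + dsum(6199565)
dsum(6199565) = 5 + dsum(619956)
dsum(619956) = 6 + dsum(61995)
dsum(61995) = 5 + dsum(6199)
dsum(6199) = 9 + dsum(619)
dsum(619) = 9 + dsum(61)
dsum(61) = 1 + dsum(6)
dsum(6) = 6  (base case)
Total: 2 + 5 + 6 + 5 + 9 + 9 + 1 + 6 = 43

43


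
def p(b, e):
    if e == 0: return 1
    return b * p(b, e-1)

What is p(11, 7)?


p(11, 7)
= 11 * p(11, 6)
= 11 * 11 * p(11, 5)
= 11 * 11 * 11 * p(11, 4)
= 11 * 11 * 11 * 11 * p(11, 3)
= 11 * 11 * 11 * 11 * 11 * p(11, 2)
= 11 * 11 * 11 * 11 * 11 * 11 * p(11, 1)
= 11 * 11 * 11 * 11 * 11 * 11 * 11 * p(11, 0)
= 11 * 11 * 11 * 11 * 11 * 11 * 11 * 1
= 19487171

19487171


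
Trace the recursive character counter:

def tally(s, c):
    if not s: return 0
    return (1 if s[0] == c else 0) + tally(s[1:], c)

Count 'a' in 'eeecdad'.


s[0]='e' != 'a' -> 0
s[0]='e' != 'a' -> 0
s[0]='e' != 'a' -> 0
s[0]='c' != 'a' -> 0
s[0]='d' != 'a' -> 0
s[0]='a' == 'a' -> 1
s[0]='d' != 'a' -> 0
Sum: 0 + 0 + 0 + 0 + 0 + 1 + 0 = 1

1


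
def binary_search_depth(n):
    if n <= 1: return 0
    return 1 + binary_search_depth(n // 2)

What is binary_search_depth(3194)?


3194 / 2 = 1597
1597 / 2 = 798
798 / 2 = 399
399 / 2 = 199
199 / 2 = 99
99 / 2 = 49
49 / 2 = 24
24 / 2 = 12
12 / 2 = 6
6 / 2 = 3
3 / 2 = 1
Reached 1 after 11 halvings

11


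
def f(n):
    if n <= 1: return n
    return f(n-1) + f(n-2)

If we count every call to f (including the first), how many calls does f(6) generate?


Let C(n) = total calls for f(n)
C(0) = 1, C(1) = 1
C(2) = 1 + C(1) + C(0) = 1 + 1 + 1 = 3
C(3) = 1 + C(2) + C(1) = 1 + 3 + 1 = 5
C(4) = 1 + C(3) + C(2) = 1 + 5 + 3 = 9
C(5) = 1 + C(4) + C(3) = 1 + 9 + 5 = 15
C(6) = 1 + C(5) + C(4) = 1 + 15 + 9 = 25

25


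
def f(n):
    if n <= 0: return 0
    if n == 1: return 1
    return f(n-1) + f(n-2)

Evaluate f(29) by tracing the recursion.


Computing f(29) bottom-up:
f(0) = 0
f(1) = 1
f(2) = f(1) + f(0) = 1 + 0 = 1
f(3) = f(2) + f(1) = 1 + 1 = 2
f(4) = f(3) + f(2) = 2 + 1 = 3
f(5) = f(4) + f(3) = 3 + 2 = 5
f(6) = f(5) + f(4) = 5 + 3 = 8
f(7) = f(6) + f(5) = 8 + 5 = 13
f(8) = f(7) + f(6) = 13 + 8 = 21
f(9) = f(8) + f(7) = 21 + 13 = 34
f(10) = f(9) + f(8) = 34 + 21 = 55
f(11) = f(10) + f(9) = 55 + 34 = 89
f(12) = f(11) + f(10) = 89 + 55 = 144
f(13) = f(12) + f(11) = 144 + 89 = 233
f(14) = f(13) + f(12) = 233 + 144 = 377
f(15) = f(14) + f(13) = 377 + 233 = 610
f(16) = f(15) + f(14) = 610 + 377 = 987
f(17) = f(16) + f(15) = 987 + 610 = 1597
f(18) = f(17) + f(16) = 1597 + 987 = 2584
f(19) = f(18) + f(17) = 2584 + 1597 = 4181
f(20) = f(19) + f(18) = 4181 + 2584 = 6765
f(21) = f(20) + f(19) = 6765 + 4181 = 10946
f(22) = f(21) + f(20) = 10946 + 6765 = 17711
f(23) = f(22) + f(21) = 17711 + 10946 = 28657
f(24) = f(23) + f(22) = 28657 + 17711 = 46368
f(25) = f(24) + f(23) = 46368 + 28657 = 75025
f(26) = f(25) + f(24) = 75025 + 46368 = 121393
f(27) = f(26) + f(25) = 121393 + 75025 = 196418
f(28) = f(27) + f(26) = 196418 + 121393 = 317811
f(29) = f(28) + f(27) = 317811 + 196418 = 514229

514229


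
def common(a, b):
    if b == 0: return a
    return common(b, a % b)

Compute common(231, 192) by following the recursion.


common(231, 192) = common(192, 39)
common(192, 39) = common(39, 36)
common(39, 36) = common(36, 3)
common(36, 3) = common(3, 0)
common(3, 0) = 3  (base case)

3


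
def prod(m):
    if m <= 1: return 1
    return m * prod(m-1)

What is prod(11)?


prod(11)
= 11 * prod(10)
= 11 * 10 * prod(9)
= 11 * 10 * 9 * prod(8)
= 11 * 10 * 9 * 8 * prod(7)
= 11 * 10 * 9 * 8 * 7 * prod(6)
= 11 * 10 * 9 * 8 * 7 * 6 * prod(5)
= 11 * 10 * 9 * 8 * 7 * 6 * 5 * prod(4)
= 11 * 10 * 9 * 8 * 7 * 6 * 5 * 4 * prod(3)
= 11 * 10 * 9 * 8 * 7 * 6 * 5 * 4 * 3 * prod(2)
= 11 * 10 * 9 * 8 * 7 * 6 * 5 * 4 * 3 * 2 * prod(1)
= 11 * 10 * 9 * 8 * 7 * 6 * 5 * 4 * 3 * 2 * 1
= 39916800

39916800


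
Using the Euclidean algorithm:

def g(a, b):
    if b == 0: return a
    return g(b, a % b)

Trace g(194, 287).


g(194, 287) = g(287, 194)
g(287, 194) = g(194, 93)
g(194, 93) = g(93, 8)
g(93, 8) = g(8, 5)
g(8, 5) = g(5, 3)
g(5, 3) = g(3, 2)
g(3, 2) = g(2, 1)
g(2, 1) = g(1, 0)
g(1, 0) = 1  (base case)

1


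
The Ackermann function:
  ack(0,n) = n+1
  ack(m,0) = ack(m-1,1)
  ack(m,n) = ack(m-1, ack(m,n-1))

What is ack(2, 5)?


ack(2, 5) = ack(1, ack(2, 4))
  ack(2, 4) = ack(1, ack(2, 3))
    ack(2, 3) = ack(1, ack(2, 2))
      ack(2, 2) = ack(1, ack(2, 1))
        ack(2, 1) = ack(1, ack(2, 0))
          ack(2, 0) = ack(1, 1)
          ack(1, 1) = ack(0, ack(1, 0))
          ack(1, 0) = ack(0, 1)
          ack(0, 1) = 2
            = ack(0, 2)
          ack(0, 2) = 3
          = ack(1, 3)
          ack(1, 3) = ack(0, ack(1, 2))
          ack(1, 2) = ack(0, ack(1, 1))
          ack(1, 1) = ack(0, ack(1, 0))
          ack(1, 0) = ack(0, 1)
          ack(0, 1) = 2
            = ack(0, 2)
          ack(0, 2) = 3
            = ack(0, 3)
          ack(0, 3) = 4
            = ack(0, 4)
          ack(0, 4) = 5
        = ack(1, 5)
        ack(1, 5) = ack(0, ack(1, 4))
... (trace truncated)
Result: ack(2, 5) = 13

13


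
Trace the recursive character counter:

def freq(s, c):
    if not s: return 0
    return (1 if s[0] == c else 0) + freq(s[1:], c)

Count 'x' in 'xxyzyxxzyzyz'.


s[0]='x' == 'x' -> 1
s[0]='x' == 'x' -> 1
s[0]='y' != 'x' -> 0
s[0]='z' != 'x' -> 0
s[0]='y' != 'x' -> 0
s[0]='x' == 'x' -> 1
s[0]='x' == 'x' -> 1
s[0]='z' != 'x' -> 0
s[0]='y' != 'x' -> 0
s[0]='z' != 'x' -> 0
s[0]='y' != 'x' -> 0
s[0]='z' != 'x' -> 0
Sum: 1 + 1 + 0 + 0 + 0 + 1 + 1 + 0 + 0 + 0 + 0 + 0 = 4

4


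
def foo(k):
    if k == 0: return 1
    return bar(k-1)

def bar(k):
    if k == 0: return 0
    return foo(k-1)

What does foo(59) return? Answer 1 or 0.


foo(59) = bar(58)
bar(58) = foo(57)
foo(57) = bar(56)
bar(56) = foo(55)
foo(55) = bar(54)
bar(54) = foo(53)
foo(53) = bar(52)
bar(52) = foo(51)
foo(51) = bar(50)
bar(50) = foo(49)
foo(49) = bar(48)
bar(48) = foo(47)
foo(47) = bar(46)
bar(46) = foo(45)
foo(45) = bar(44)
bar(44) = foo(43)
foo(43) = bar(42)
bar(42) = foo(41)
foo(41) = bar(40)
bar(40) = foo(39)
foo(39) = bar(38)
bar(38) = foo(37)
foo(37) = bar(36)
bar(36) = foo(35)
foo(35) = bar(34)
bar(34) = foo(33)
foo(33) = bar(32)
bar(32) = foo(31)
foo(31) = bar(30)
bar(30) = foo(29)
foo(29) = bar(28)
bar(28) = foo(27)
foo(27) = bar(26)
bar(26) = foo(25)
foo(25) = bar(24)
bar(24) = foo(23)
foo(23) = bar(22)
bar(22) = foo(21)
foo(21) = bar(20)
bar(20) = foo(19)
foo(19) = bar(18)
bar(18) = foo(17)
foo(17) = bar(16)
bar(16) = foo(15)
foo(15) = bar(14)
bar(14) = foo(13)
foo(13) = bar(12)
bar(12) = foo(11)
foo(11) = bar(10)
bar(10) = foo(9)
foo(9) = bar(8)
bar(8) = foo(7)
foo(7) = bar(6)
bar(6) = foo(5)
foo(5) = bar(4)
bar(4) = foo(3)
foo(3) = bar(2)
bar(2) = foo(1)
foo(1) = bar(0)
bar(0) = 0  (base case)
Result: 0

0


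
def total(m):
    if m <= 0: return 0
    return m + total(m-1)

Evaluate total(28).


total(28)
= 28 + 27 + 26 + 25 + 24 + 23 + 22 + 21 + 20 + 19 + 18 + 17 + 16 + 15 + 14 + 13 + 12 + 11 + 10 + 9 + 8 + 7 + 6 + 5 + 4 + 3 + 2 + 1 + total(0)
= 28 + 27 + 26 + 25 + 24 + 23 + 22 + 21 + 20 + 19 + 18 + 17 + 16 + 15 + 14 + 13 + 12 + 11 + 10 + 9 + 8 + 7 + 6 + 5 + 4 + 3 + 2 + 1 + 0
= 406

406


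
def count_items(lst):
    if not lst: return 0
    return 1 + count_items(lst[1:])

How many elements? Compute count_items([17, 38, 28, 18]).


count_items([17, 38, 28, 18]) = 1 + count_items([38, 28, 18])
count_items([38, 28, 18]) = 1 + count_items([28, 18])
count_items([28, 18]) = 1 + count_items([18])
count_items([18]) = 1 + count_items([])
count_items([]) = 0  (base case)
Unwinding: 1 + 1 + 1 + 1 + 0 = 4

4


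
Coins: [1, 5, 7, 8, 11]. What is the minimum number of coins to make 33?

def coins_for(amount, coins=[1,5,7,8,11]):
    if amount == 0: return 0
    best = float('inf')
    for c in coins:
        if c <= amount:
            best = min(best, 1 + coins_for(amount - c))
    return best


Building up with DP:
coins_for(0) = 0
coins_for(1) = min(1+coins_for(0)=1+0=1) = 1
coins_for(2) = min(1+coins_for(1)=1+1=2) = 2
coins_for(3) = min(1+coins_for(2)=1+2=3) = 3
coins_for(4) = min(1+coins_for(3)=1+3=4) = 4
coins_for(5) = min(1+coins_for(4)=1+4=5, 1+coins_for(0)=1+0=1) = 1
coins_for(6) = min(1+coins_for(5)=1+1=2, 1+coins_for(1)=1+1=2) = 2
coins_for(7) = min(1+coins_for(6)=1+2=3, 1+coins_for(2)=1+2=3, 1+coins_for(0)=1+0=1) = 1
coins_for(8) = min(1+coins_for(7)=1+1=2, 1+coins_for(3)=1+3=4, 1+coins_for(1)=1+1=2, 1+coins_for(0)=1+0=1) = 1
coins_for(9) = min(1+coins_for(8)=1+1=2, 1+coins_for(4)=1+4=5, 1+coins_for(2)=1+2=3, 1+coins_for(1)=1+1=2) = 2
coins_for(10) = min(1+coins_for(9)=1+2=3, 1+coins_for(5)=1+1=2, 1+coins_for(3)=1+3=4, 1+coins_for(2)=1+2=3) = 2
coins_for(11) = min(1+coins_for(10)=1+2=3, 1+coins_for(6)=1+2=3, 1+coins_for(4)=1+4=5, 1+coins_for(3)=1+3=4, 1+coins_for(0)=1+0=1) = 1
coins_for(12) = min(1+coins_for(11)=1+1=2, 1+coins_for(7)=1+1=2, 1+coins_for(5)=1+1=2, 1+coins_for(4)=1+4=5, 1+coins_for(1)=1+1=2) = 2
coins_for(13) = min(1+coins_for(12)=1+2=3, 1+coins_for(8)=1+1=2, 1+coins_for(6)=1+2=3, 1+coins_for(5)=1+1=2, 1+coins_for(2)=1+2=3) = 2
coins_for(14) = min(1+coins_for(13)=1+2=3, 1+coins_for(9)=1+2=3, 1+coins_for(7)=1+1=2, 1+coins_for(6)=1+2=3, 1+coins_for(3)=1+3=4) = 2
coins_for(15) = min(1+coins_for(14)=1+2=3, 1+coins_for(10)=1+2=3, 1+coins_for(8)=1+1=2, 1+coins_for(7)=1+1=2, 1+coins_for(4)=1+4=5) = 2
coins_for(16) = min(1+coins_for(15)=1+2=3, 1+coins_for(11)=1+1=2, 1+coins_for(9)=1+2=3, 1+coins_for(8)=1+1=2, 1+coins_for(5)=1+1=2) = 2
coins_for(17) = min(1+coins_for(16)=1+2=3, 1+coins_for(12)=1+2=3, 1+coins_for(10)=1+2=3, 1+coins_for(9)=1+2=3, 1+coins_for(6)=1+2=3) = 3
coins_for(18) = min(1+coins_for(17)=1+3=4, 1+coins_for(13)=1+2=3, 1+coins_for(11)=1+1=2, 1+coins_for(10)=1+2=3, 1+coins_for(7)=1+1=2) = 2
coins_for(19) = min(1+coins_for(18)=1+2=3, 1+coins_for(14)=1+2=3, 1+coins_for(12)=1+2=3, 1+coins_for(11)=1+1=2, 1+coins_for(8)=1+1=2) = 2
coins_for(20) = min(1+coins_for(19)=1+2=3, 1+coins_for(15)=1+2=3, 1+coins_for(13)=1+2=3, 1+coins_for(12)=1+2=3, 1+coins_for(9)=1+2=3) = 3
coins_for(21) = min(1+coins_for(20)=1+3=4, 1+coins_for(16)=1+2=3, 1+coins_for(14)=1+2=3, 1+coins_for(13)=1+2=3, 1+coins_for(10)=1+2=3) = 3
coins_for(22) = min(1+coins_for(21)=1+3=4, 1+coins_for(17)=1+3=4, 1+coins_for(15)=1+2=3, 1+coins_for(14)=1+2=3, 1+coins_for(11)=1+1=2) = 2
coins_for(23) = min(1+coins_for(22)=1+2=3, 1+coins_for(18)=1+2=3, 1+coins_for(16)=1+2=3, 1+coins_for(15)=1+2=3, 1+coins_for(12)=1+2=3) = 3
coins_for(24) = min(1+coins_for(23)=1+3=4, 1+coins_for(19)=1+2=3, 1+coins_for(17)=1+3=4, 1+coins_for(16)=1+2=3, 1+coins_for(13)=1+2=3) = 3
coins_for(25) = min(1+coins_for(24)=1+3=4, 1+coins_for(20)=1+3=4, 1+coins_for(18)=1+2=3, 1+coins_for(17)=1+3=4, 1+coins_for(14)=1+2=3) = 3
coins_for(26) = min(1+coins_for(25)=1+3=4, 1+coins_for(21)=1+3=4, 1+coins_for(19)=1+2=3, 1+coins_for(18)=1+2=3, 1+coins_for(15)=1+2=3) = 3
coins_for(27) = min(1+coins_for(26)=1+3=4, 1+coins_for(22)=1+2=3, 1+coins_for(20)=1+3=4, 1+coins_for(19)=1+2=3, 1+coins_for(16)=1+2=3) = 3
coins_for(28) = min(1+coins_for(27)=1+3=4, 1+coins_for(23)=1+3=4, 1+coins_for(21)=1+3=4, 1+coins_for(20)=1+3=4, 1+coins_for(17)=1+3=4) = 4
coins_for(29) = min(1+coins_for(28)=1+4=5, 1+coins_for(24)=1+3=4, 1+coins_for(22)=1+2=3, 1+coins_for(21)=1+3=4, 1+coins_for(18)=1+2=3) = 3
coins_for(30) = min(1+coins_for(29)=1+3=4, 1+coins_for(25)=1+3=4, 1+coins_for(23)=1+3=4, 1+coins_for(22)=1+2=3, 1+coins_for(19)=1+2=3) = 3
coins_for(31) = min(1+coins_for(30)=1+3=4, 1+coins_for(26)=1+3=4, 1+coins_for(24)=1+3=4, 1+coins_for(23)=1+3=4, 1+coins_for(20)=1+3=4) = 4
coins_for(32) = min(1+coins_for(31)=1+4=5, 1+coins_for(27)=1+3=4, 1+coins_for(25)=1+3=4, 1+coins_for(24)=1+3=4, 1+coins_for(21)=1+3=4) = 4
coins_for(33) = min(1+coins_for(32)=1+4=5, 1+coins_for(28)=1+4=5, 1+coins_for(26)=1+3=4, 1+coins_for(25)=1+3=4, 1+coins_for(22)=1+2=3) = 3

3


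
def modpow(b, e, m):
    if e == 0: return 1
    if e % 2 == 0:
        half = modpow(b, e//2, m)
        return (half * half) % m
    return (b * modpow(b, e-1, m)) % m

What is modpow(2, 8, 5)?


modpow(2, 8, 5): e is even, compute modpow(2, 4, 5)
  modpow(2, 4, 5): e is even, compute modpow(2, 2, 5)
    modpow(2, 2, 5): e is even, compute modpow(2, 1, 5)
      modpow(2, 1, 5): e is odd, compute modpow(2, 0, 5)
        modpow(2, 0, 5) = 1
      (2 * 1) % 5 = 2
    half=2, (2*2) % 5 = 4
  half=4, (4*4) % 5 = 1
half=1, (1*1) % 5 = 1

1


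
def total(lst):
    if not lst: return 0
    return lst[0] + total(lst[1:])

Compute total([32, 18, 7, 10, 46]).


total([32, 18, 7, 10, 46]) = 32 + total([18, 7, 10, 46])
total([18, 7, 10, 46]) = 18 + total([7, 10, 46])
total([7, 10, 46]) = 7 + total([10, 46])
total([10, 46]) = 10 + total([46])
total([46]) = 46 + total([])
total([]) = 0  (base case)
Total: 32 + 18 + 7 + 10 + 46 + 0 = 113

113


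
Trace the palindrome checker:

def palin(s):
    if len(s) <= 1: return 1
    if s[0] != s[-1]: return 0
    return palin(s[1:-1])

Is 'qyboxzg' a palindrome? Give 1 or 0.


palin('qyboxzg'): s[0]='q' != s[-1]='g' -> return 0
Result: 0 (not a palindrome)

0


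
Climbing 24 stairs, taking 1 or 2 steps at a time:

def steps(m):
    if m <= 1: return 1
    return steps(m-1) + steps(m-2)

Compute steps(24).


Building up from base cases:
steps(0) = 1
steps(1) = 1
steps(2) = steps(1) + steps(0) = 1 + 1 = 2
steps(3) = steps(2) + steps(1) = 2 + 1 = 3
steps(4) = steps(3) + steps(2) = 3 + 2 = 5
steps(5) = steps(4) + steps(3) = 5 + 3 = 8
steps(6) = steps(5) + steps(4) = 8 + 5 = 13
steps(7) = steps(6) + steps(5) = 13 + 8 = 21
steps(8) = steps(7) + steps(6) = 21 + 13 = 34
steps(9) = steps(8) + steps(7) = 34 + 21 = 55
steps(10) = steps(9) + steps(8) = 55 + 34 = 89
steps(11) = steps(10) + steps(9) = 89 + 55 = 144
steps(12) = steps(11) + steps(10) = 144 + 89 = 233
steps(13) = steps(12) + steps(11) = 233 + 144 = 377
steps(14) = steps(13) + steps(12) = 377 + 233 = 610
steps(15) = steps(14) + steps(13) = 610 + 377 = 987
steps(16) = steps(15) + steps(14) = 987 + 610 = 1597
steps(17) = steps(16) + steps(15) = 1597 + 987 = 2584
steps(18) = steps(17) + steps(16) = 2584 + 1597 = 4181
steps(19) = steps(18) + steps(17) = 4181 + 2584 = 6765
steps(20) = steps(19) + steps(18) = 6765 + 4181 = 10946
steps(21) = steps(20) + steps(19) = 10946 + 6765 = 17711
steps(22) = steps(21) + steps(20) = 17711 + 10946 = 28657
steps(23) = steps(22) + steps(21) = 28657 + 17711 = 46368
steps(24) = steps(23) + steps(22) = 46368 + 28657 = 75025

75025


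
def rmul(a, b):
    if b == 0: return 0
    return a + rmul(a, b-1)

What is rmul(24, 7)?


rmul(24, 7) = 24 + rmul(24, 6)
rmul(24, 6) = 24 + rmul(24, 5)
rmul(24, 5) = 24 + rmul(24, 4)
rmul(24, 4) = 24 + rmul(24, 3)
rmul(24, 3) = 24 + rmul(24, 2)
rmul(24, 2) = 24 + rmul(24, 1)
rmul(24, 1) = 24 + rmul(24, 0)
rmul(24, 0) = 0  (base case)
Total: 24 + 24 + 24 + 24 + 24 + 24 + 24 + 0 = 168

168


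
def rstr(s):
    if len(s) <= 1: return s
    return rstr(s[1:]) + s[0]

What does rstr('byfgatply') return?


rstr('byfgatply') = rstr('yfgatply') + 'b'
rstr('yfgatply') = rstr('fgatply') + 'y'
rstr('fgatply') = rstr('gatply') + 'f'
rstr('gatply') = rstr('atply') + 'g'
rstr('atply') = rstr('tply') + 'a'
rstr('tply') = rstr('ply') + 't'
rstr('ply') = rstr('ly') + 'p'
rstr('ly') = rstr('y') + 'l'
rstr('y') = 'y'  (base case)
Concatenating: 'y' + 'l' + 'p' + 't' + 'a' + 'g' + 'f' + 'y' + 'b' = 'ylptagfyb'

ylptagfyb


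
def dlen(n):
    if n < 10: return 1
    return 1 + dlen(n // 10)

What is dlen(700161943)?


dlen(700161943) = 1 + dlen(70016194)
dlen(70016194) = 1 + dlen(7001619)
dlen(7001619) = 1 + dlen(700161)
dlen(700161) = 1 + dlen(70016)
dlen(70016) = 1 + dlen(7001)
dlen(7001) = 1 + dlen(700)
dlen(700) = 1 + dlen(70)
dlen(70) = 1 + dlen(7)
dlen(7) = 1  (base case: 7 < 10)
Unwinding: 1 + 1 + 1 + 1 + 1 + 1 + 1 + 1 + 1 = 9

9


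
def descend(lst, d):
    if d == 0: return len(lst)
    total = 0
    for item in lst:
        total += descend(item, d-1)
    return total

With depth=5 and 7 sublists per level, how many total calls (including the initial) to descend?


At depth 0 (root): 1 call
At depth 1: each of 1 parents calls descend on 7 children = 7 calls
At depth 2: each of 7 parents calls descend on 7 children = 49 calls
At depth 3: each of 49 parents calls descend on 7 children = 343 calls
At depth 4: each of 343 parents calls descend on 7 children = 2401 calls
At depth 5: each of 2401 parents calls descend on 7 children = 16807 calls
Total: 1 + 7 + 49 + 343 + 2401 + 16807 = 19608

19608


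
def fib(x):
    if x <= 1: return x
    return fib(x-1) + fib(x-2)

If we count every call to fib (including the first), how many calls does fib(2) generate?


Let C(n) = total calls for fib(n)
C(0) = 1, C(1) = 1
C(2) = 1 + C(1) + C(0) = 1 + 1 + 1 = 3

3


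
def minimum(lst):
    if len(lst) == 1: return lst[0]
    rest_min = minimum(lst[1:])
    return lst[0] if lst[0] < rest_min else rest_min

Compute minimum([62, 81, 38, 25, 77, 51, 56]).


minimum([62, 81, 38, 25, 77, 51, 56]): compare 62 with minimum([81, 38, 25, 77, 51, 56])
minimum([81, 38, 25, 77, 51, 56]): compare 81 with minimum([38, 25, 77, 51, 56])
minimum([38, 25, 77, 51, 56]): compare 38 with minimum([25, 77, 51, 56])
minimum([25, 77, 51, 56]): compare 25 with minimum([77, 51, 56])
minimum([77, 51, 56]): compare 77 with minimum([51, 56])
minimum([51, 56]): compare 51 with minimum([56])
minimum([56]) = 56  (base case)
Compare 51 with 56 -> 51
Compare 77 with 51 -> 51
Compare 25 with 51 -> 25
Compare 38 with 25 -> 25
Compare 81 with 25 -> 25
Compare 62 with 25 -> 25

25


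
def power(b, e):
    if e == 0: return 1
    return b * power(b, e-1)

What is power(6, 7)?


power(6, 7)
= 6 * power(6, 6)
= 6 * 6 * power(6, 5)
= 6 * 6 * 6 * power(6, 4)
= 6 * 6 * 6 * 6 * power(6, 3)
= 6 * 6 * 6 * 6 * 6 * power(6, 2)
= 6 * 6 * 6 * 6 * 6 * 6 * power(6, 1)
= 6 * 6 * 6 * 6 * 6 * 6 * 6 * power(6, 0)
= 6 * 6 * 6 * 6 * 6 * 6 * 6 * 1
= 279936

279936


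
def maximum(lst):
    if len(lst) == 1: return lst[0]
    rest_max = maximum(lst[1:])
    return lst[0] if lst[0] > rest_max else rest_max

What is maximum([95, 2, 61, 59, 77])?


maximum([95, 2, 61, 59, 77]): compare 95 with maximum([2, 61, 59, 77])
maximum([2, 61, 59, 77]): compare 2 with maximum([61, 59, 77])
maximum([61, 59, 77]): compare 61 with maximum([59, 77])
maximum([59, 77]): compare 59 with maximum([77])
maximum([77]) = 77  (base case)
Compare 59 with 77 -> 77
Compare 61 with 77 -> 77
Compare 2 with 77 -> 77
Compare 95 with 77 -> 95

95


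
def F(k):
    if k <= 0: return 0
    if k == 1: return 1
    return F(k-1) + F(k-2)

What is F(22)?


Computing F(22) bottom-up:
F(0) = 0
F(1) = 1
F(2) = F(1) + F(0) = 1 + 0 = 1
F(3) = F(2) + F(1) = 1 + 1 = 2
F(4) = F(3) + F(2) = 2 + 1 = 3
F(5) = F(4) + F(3) = 3 + 2 = 5
F(6) = F(5) + F(4) = 5 + 3 = 8
F(7) = F(6) + F(5) = 8 + 5 = 13
F(8) = F(7) + F(6) = 13 + 8 = 21
F(9) = F(8) + F(7) = 21 + 13 = 34
F(10) = F(9) + F(8) = 34 + 21 = 55
F(11) = F(10) + F(9) = 55 + 34 = 89
F(12) = F(11) + F(10) = 89 + 55 = 144
F(13) = F(12) + F(11) = 144 + 89 = 233
F(14) = F(13) + F(12) = 233 + 144 = 377
F(15) = F(14) + F(13) = 377 + 233 = 610
F(16) = F(15) + F(14) = 610 + 377 = 987
F(17) = F(16) + F(15) = 987 + 610 = 1597
F(18) = F(17) + F(16) = 1597 + 987 = 2584
F(19) = F(18) + F(17) = 2584 + 1597 = 4181
F(20) = F(19) + F(18) = 4181 + 2584 = 6765
F(21) = F(20) + F(19) = 6765 + 4181 = 10946
F(22) = F(21) + F(20) = 10946 + 6765 = 17711

17711


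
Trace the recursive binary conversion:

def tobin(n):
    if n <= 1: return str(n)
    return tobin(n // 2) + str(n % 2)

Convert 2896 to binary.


tobin(2896) = tobin(1448) + '0'
tobin(1448) = tobin(724) + '0'
tobin(724) = tobin(362) + '0'
tobin(362) = tobin(181) + '0'
tobin(181) = tobin(90) + '1'
tobin(90) = tobin(45) + '0'
tobin(45) = tobin(22) + '1'
tobin(22) = tobin(11) + '0'
tobin(11) = tobin(5) + '1'
tobin(5) = tobin(2) + '1'
tobin(2) = tobin(1) + '0'
tobin(1) = '1'  (base case)
Concatenating: '1' + '0' + '1' + '1' + '0' + '1' + '0' + '1' + '0' + '0' + '0' + '0' = '101101010000'

101101010000


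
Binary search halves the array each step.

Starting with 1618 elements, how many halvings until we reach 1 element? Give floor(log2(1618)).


1618 / 2 = 809
809 / 2 = 404
404 / 2 = 202
202 / 2 = 101
101 / 2 = 50
50 / 2 = 25
25 / 2 = 12
12 / 2 = 6
6 / 2 = 3
3 / 2 = 1
Reached 1 after 10 halvings

10


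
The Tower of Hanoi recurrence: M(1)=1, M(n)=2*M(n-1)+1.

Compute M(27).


M(27) = 2 * M(26) + 1
M(26) = 2 * M(25) + 1
M(25) = 2 * M(24) + 1
M(24) = 2 * M(23) + 1
M(23) = 2 * M(22) + 1
M(22) = 2 * M(21) + 1
M(21) = 2 * M(20) + 1
M(20) = 2 * M(19) + 1
M(19) = 2 * M(18) + 1
M(18) = 2 * M(17) + 1
M(17) = 2 * M(16) + 1
M(16) = 2 * M(15) + 1
M(15) = 2 * M(14) + 1
M(14) = 2 * M(13) + 1
M(13) = 2 * M(12) + 1
M(12) = 2 * M(11) + 1
M(11) = 2 * M(10) + 1
M(10) = 2 * M(9) + 1
M(9) = 2 * M(8) + 1
M(8) = 2 * M(7) + 1
M(7) = 2 * M(6) + 1
M(6) = 2 * M(5) + 1
M(5) = 2 * M(4) + 1
M(4) = 2 * M(3) + 1
M(3) = 2 * M(2) + 1
M(2) = 2 * M(1) + 1
M(1) = 1  (base case)
M(2) = 2 * 1 + 1 = 3
M(3) = 2 * 3 + 1 = 7
M(4) = 2 * 7 + 1 = 15
M(5) = 2 * 15 + 1 = 31
M(6) = 2 * 31 + 1 = 63
M(7) = 2 * 63 + 1 = 127
M(8) = 2 * 127 + 1 = 255
M(9) = 2 * 255 + 1 = 511
M(10) = 2 * 511 + 1 = 1023
M(11) = 2 * 1023 + 1 = 2047
M(12) = 2 * 2047 + 1 = 4095
M(13) = 2 * 4095 + 1 = 8191
M(14) = 2 * 8191 + 1 = 16383
M(15) = 2 * 16383 + 1 = 32767
M(16) = 2 * 32767 + 1 = 65535
M(17) = 2 * 65535 + 1 = 131071
M(18) = 2 * 131071 + 1 = 262143
M(19) = 2 * 262143 + 1 = 524287
M(20) = 2 * 524287 + 1 = 1048575
M(21) = 2 * 1048575 + 1 = 2097151
M(22) = 2 * 2097151 + 1 = 4194303
M(23) = 2 * 4194303 + 1 = 8388607
M(24) = 2 * 8388607 + 1 = 16777215
M(25) = 2 * 16777215 + 1 = 33554431
M(26) = 2 * 33554431 + 1 = 67108863
M(27) = 2 * 67108863 + 1 = 134217727

134217727


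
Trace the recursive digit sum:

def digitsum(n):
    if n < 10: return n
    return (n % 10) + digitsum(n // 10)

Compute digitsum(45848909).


digitsum(45848909) = 9 + digitsum(4584890)
digitsum(4584890) = 0 + digitsum(458489)
digitsum(458489) = 9 + digitsum(45848)
digitsum(45848) = 8 + digitsum(4584)
digitsum(4584) = 4 + digitsum(458)
digitsum(458) = 8 + digitsum(45)
digitsum(45) = 5 + digitsum(4)
digitsum(4) = 4  (base case)
Total: 9 + 0 + 9 + 8 + 4 + 8 + 5 + 4 = 47

47


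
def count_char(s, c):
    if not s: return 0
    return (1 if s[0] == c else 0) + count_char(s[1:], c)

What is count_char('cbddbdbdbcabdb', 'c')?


s[0]='c' == 'c' -> 1
s[0]='b' != 'c' -> 0
s[0]='d' != 'c' -> 0
s[0]='d' != 'c' -> 0
s[0]='b' != 'c' -> 0
s[0]='d' != 'c' -> 0
s[0]='b' != 'c' -> 0
s[0]='d' != 'c' -> 0
s[0]='b' != 'c' -> 0
s[0]='c' == 'c' -> 1
s[0]='a' != 'c' -> 0
s[0]='b' != 'c' -> 0
s[0]='d' != 'c' -> 0
s[0]='b' != 'c' -> 0
Sum: 1 + 0 + 0 + 0 + 0 + 0 + 0 + 0 + 0 + 1 + 0 + 0 + 0 + 0 = 2

2


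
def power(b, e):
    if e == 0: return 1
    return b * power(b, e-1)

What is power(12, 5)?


power(12, 5)
= 12 * power(12, 4)
= 12 * 12 * power(12, 3)
= 12 * 12 * 12 * power(12, 2)
= 12 * 12 * 12 * 12 * power(12, 1)
= 12 * 12 * 12 * 12 * 12 * power(12, 0)
= 12 * 12 * 12 * 12 * 12 * 1
= 248832

248832


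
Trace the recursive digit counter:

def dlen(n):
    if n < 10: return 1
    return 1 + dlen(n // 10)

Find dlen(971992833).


dlen(971992833) = 1 + dlen(97199283)
dlen(97199283) = 1 + dlen(9719928)
dlen(9719928) = 1 + dlen(971992)
dlen(971992) = 1 + dlen(97199)
dlen(97199) = 1 + dlen(9719)
dlen(9719) = 1 + dlen(971)
dlen(971) = 1 + dlen(97)
dlen(97) = 1 + dlen(9)
dlen(9) = 1  (base case: 9 < 10)
Unwinding: 1 + 1 + 1 + 1 + 1 + 1 + 1 + 1 + 1 = 9

9


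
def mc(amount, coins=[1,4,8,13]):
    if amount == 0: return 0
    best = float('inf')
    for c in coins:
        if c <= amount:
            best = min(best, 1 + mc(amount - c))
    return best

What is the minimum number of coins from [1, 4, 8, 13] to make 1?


Building up with DP:
mc(0) = 0
mc(1) = min(1+mc(0)=1+0=1) = 1

1


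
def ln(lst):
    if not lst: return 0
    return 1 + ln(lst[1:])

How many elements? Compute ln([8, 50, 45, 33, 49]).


ln([8, 50, 45, 33, 49]) = 1 + ln([50, 45, 33, 49])
ln([50, 45, 33, 49]) = 1 + ln([45, 33, 49])
ln([45, 33, 49]) = 1 + ln([33, 49])
ln([33, 49]) = 1 + ln([49])
ln([49]) = 1 + ln([])
ln([]) = 0  (base case)
Unwinding: 1 + 1 + 1 + 1 + 1 + 0 = 5

5


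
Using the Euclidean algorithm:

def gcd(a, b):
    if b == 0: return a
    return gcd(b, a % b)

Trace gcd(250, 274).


gcd(250, 274) = gcd(274, 250)
gcd(274, 250) = gcd(250, 24)
gcd(250, 24) = gcd(24, 10)
gcd(24, 10) = gcd(10, 4)
gcd(10, 4) = gcd(4, 2)
gcd(4, 2) = gcd(2, 0)
gcd(2, 0) = 2  (base case)

2


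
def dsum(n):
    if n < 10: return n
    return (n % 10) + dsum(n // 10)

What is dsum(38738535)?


dsum(38738535) = 5 + dsum(3873853)
dsum(3873853) = 3 + dsum(387385)
dsum(387385) = 5 + dsum(38738)
dsum(38738) = 8 + dsum(3873)
dsum(3873) = 3 + dsum(387)
dsum(387) = 7 + dsum(38)
dsum(38) = 8 + dsum(3)
dsum(3) = 3  (base case)
Total: 5 + 3 + 5 + 8 + 3 + 7 + 8 + 3 = 42

42


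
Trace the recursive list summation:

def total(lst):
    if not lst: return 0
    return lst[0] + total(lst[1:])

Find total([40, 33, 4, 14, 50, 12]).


total([40, 33, 4, 14, 50, 12]) = 40 + total([33, 4, 14, 50, 12])
total([33, 4, 14, 50, 12]) = 33 + total([4, 14, 50, 12])
total([4, 14, 50, 12]) = 4 + total([14, 50, 12])
total([14, 50, 12]) = 14 + total([50, 12])
total([50, 12]) = 50 + total([12])
total([12]) = 12 + total([])
total([]) = 0  (base case)
Total: 40 + 33 + 4 + 14 + 50 + 12 + 0 = 153

153


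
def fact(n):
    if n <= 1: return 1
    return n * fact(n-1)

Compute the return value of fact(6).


fact(6)
= 6 * fact(5)
= 6 * 5 * fact(4)
= 6 * 5 * 4 * fact(3)
= 6 * 5 * 4 * 3 * fact(2)
= 6 * 5 * 4 * 3 * 2 * fact(1)
= 6 * 5 * 4 * 3 * 2 * 1
= 720

720


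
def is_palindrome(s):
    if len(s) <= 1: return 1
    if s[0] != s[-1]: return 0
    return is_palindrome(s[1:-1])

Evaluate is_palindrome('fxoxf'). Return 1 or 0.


is_palindrome('fxoxf'): s[0]='f' == s[-1]='f' -> check is_palindrome('xox')
is_palindrome('xox'): s[0]='x' == s[-1]='x' -> check is_palindrome('o')
is_palindrome('o'): len <= 1 -> return 1  (base case)
Result: 1 (palindrome)

1


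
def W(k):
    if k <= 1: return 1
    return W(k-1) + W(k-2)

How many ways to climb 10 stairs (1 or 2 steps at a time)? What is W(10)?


Building up from base cases:
W(0) = 1
W(1) = 1
W(2) = W(1) + W(0) = 1 + 1 = 2
W(3) = W(2) + W(1) = 2 + 1 = 3
W(4) = W(3) + W(2) = 3 + 2 = 5
W(5) = W(4) + W(3) = 5 + 3 = 8
W(6) = W(5) + W(4) = 8 + 5 = 13
W(7) = W(6) + W(5) = 13 + 8 = 21
W(8) = W(7) + W(6) = 21 + 13 = 34
W(9) = W(8) + W(7) = 34 + 21 = 55
W(10) = W(9) + W(8) = 55 + 34 = 89

89


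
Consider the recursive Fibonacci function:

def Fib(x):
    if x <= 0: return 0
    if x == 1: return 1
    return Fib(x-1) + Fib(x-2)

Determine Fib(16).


Computing Fib(16) bottom-up:
Fib(0) = 0
Fib(1) = 1
Fib(2) = Fib(1) + Fib(0) = 1 + 0 = 1
Fib(3) = Fib(2) + Fib(1) = 1 + 1 = 2
Fib(4) = Fib(3) + Fib(2) = 2 + 1 = 3
Fib(5) = Fib(4) + Fib(3) = 3 + 2 = 5
Fib(6) = Fib(5) + Fib(4) = 5 + 3 = 8
Fib(7) = Fib(6) + Fib(5) = 8 + 5 = 13
Fib(8) = Fib(7) + Fib(6) = 13 + 8 = 21
Fib(9) = Fib(8) + Fib(7) = 21 + 13 = 34
Fib(10) = Fib(9) + Fib(8) = 34 + 21 = 55
Fib(11) = Fib(10) + Fib(9) = 55 + 34 = 89
Fib(12) = Fib(11) + Fib(10) = 89 + 55 = 144
Fib(13) = Fib(12) + Fib(11) = 144 + 89 = 233
Fib(14) = Fib(13) + Fib(12) = 233 + 144 = 377
Fib(15) = Fib(14) + Fib(13) = 377 + 233 = 610
Fib(16) = Fib(15) + Fib(14) = 610 + 377 = 987

987


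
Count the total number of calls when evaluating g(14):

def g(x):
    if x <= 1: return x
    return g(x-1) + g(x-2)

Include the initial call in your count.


Let C(n) = total calls for g(n)
C(0) = 1, C(1) = 1
C(2) = 1 + C(1) + C(0) = 1 + 1 + 1 = 3
C(3) = 1 + C(2) + C(1) = 1 + 3 + 1 = 5
C(4) = 1 + C(3) + C(2) = 1 + 5 + 3 = 9
C(5) = 1 + C(4) + C(3) = 1 + 9 + 5 = 15
C(6) = 1 + C(5) + C(4) = 1 + 15 + 9 = 25
C(7) = 1 + C(6) + C(5) = 1 + 25 + 15 = 41
C(8) = 1 + C(7) + C(6) = 1 + 41 + 25 = 67
C(9) = 1 + C(8) + C(7) = 1 + 67 + 41 = 109
C(10) = 1 + C(9) + C(8) = 1 + 109 + 67 = 177
C(11) = 1 + C(10) + C(9) = 1 + 177 + 109 = 287
C(12) = 1 + C(11) + C(10) = 1 + 287 + 177 = 465
C(13) = 1 + C(12) + C(11) = 1 + 465 + 287 = 753
C(14) = 1 + C(13) + C(12) = 1 + 753 + 465 = 1219

1219


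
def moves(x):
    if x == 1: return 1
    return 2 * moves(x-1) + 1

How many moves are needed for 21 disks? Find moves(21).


moves(21) = 2 * moves(20) + 1
moves(20) = 2 * moves(19) + 1
moves(19) = 2 * moves(18) + 1
moves(18) = 2 * moves(17) + 1
moves(17) = 2 * moves(16) + 1
moves(16) = 2 * moves(15) + 1
moves(15) = 2 * moves(14) + 1
moves(14) = 2 * moves(13) + 1
moves(13) = 2 * moves(12) + 1
moves(12) = 2 * moves(11) + 1
moves(11) = 2 * moves(10) + 1
moves(10) = 2 * moves(9) + 1
moves(9) = 2 * moves(8) + 1
moves(8) = 2 * moves(7) + 1
moves(7) = 2 * moves(6) + 1
moves(6) = 2 * moves(5) + 1
moves(5) = 2 * moves(4) + 1
moves(4) = 2 * moves(3) + 1
moves(3) = 2 * moves(2) + 1
moves(2) = 2 * moves(1) + 1
moves(1) = 1  (base case)
moves(2) = 2 * 1 + 1 = 3
moves(3) = 2 * 3 + 1 = 7
moves(4) = 2 * 7 + 1 = 15
moves(5) = 2 * 15 + 1 = 31
moves(6) = 2 * 31 + 1 = 63
moves(7) = 2 * 63 + 1 = 127
moves(8) = 2 * 127 + 1 = 255
moves(9) = 2 * 255 + 1 = 511
moves(10) = 2 * 511 + 1 = 1023
moves(11) = 2 * 1023 + 1 = 2047
moves(12) = 2 * 2047 + 1 = 4095
moves(13) = 2 * 4095 + 1 = 8191
moves(14) = 2 * 8191 + 1 = 16383
moves(15) = 2 * 16383 + 1 = 32767
moves(16) = 2 * 32767 + 1 = 65535
moves(17) = 2 * 65535 + 1 = 131071
moves(18) = 2 * 131071 + 1 = 262143
moves(19) = 2 * 262143 + 1 = 524287
moves(20) = 2 * 524287 + 1 = 1048575
moves(21) = 2 * 1048575 + 1 = 2097151

2097151


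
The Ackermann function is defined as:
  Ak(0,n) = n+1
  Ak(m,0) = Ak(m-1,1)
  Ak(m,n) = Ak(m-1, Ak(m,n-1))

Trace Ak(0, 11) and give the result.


Ak(0, 11) = 12
Result: Ak(0, 11) = 12

12


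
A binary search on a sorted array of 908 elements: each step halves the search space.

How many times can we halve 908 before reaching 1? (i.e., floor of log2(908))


908 / 2 = 454
454 / 2 = 227
227 / 2 = 113
113 / 2 = 56
56 / 2 = 28
28 / 2 = 14
14 / 2 = 7
7 / 2 = 3
3 / 2 = 1
Reached 1 after 9 halvings

9


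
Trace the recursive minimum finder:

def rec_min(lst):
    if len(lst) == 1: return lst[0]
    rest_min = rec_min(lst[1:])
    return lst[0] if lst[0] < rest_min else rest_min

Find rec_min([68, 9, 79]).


rec_min([68, 9, 79]): compare 68 with rec_min([9, 79])
rec_min([9, 79]): compare 9 with rec_min([79])
rec_min([79]) = 79  (base case)
Compare 9 with 79 -> 9
Compare 68 with 9 -> 9

9


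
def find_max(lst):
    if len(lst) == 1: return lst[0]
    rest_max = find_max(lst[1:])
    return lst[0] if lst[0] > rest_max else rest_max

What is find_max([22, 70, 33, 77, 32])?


find_max([22, 70, 33, 77, 32]): compare 22 with find_max([70, 33, 77, 32])
find_max([70, 33, 77, 32]): compare 70 with find_max([33, 77, 32])
find_max([33, 77, 32]): compare 33 with find_max([77, 32])
find_max([77, 32]): compare 77 with find_max([32])
find_max([32]) = 32  (base case)
Compare 77 with 32 -> 77
Compare 33 with 77 -> 77
Compare 70 with 77 -> 77
Compare 22 with 77 -> 77

77


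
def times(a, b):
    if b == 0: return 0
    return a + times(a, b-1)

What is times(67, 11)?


times(67, 11) = 67 + times(67, 10)
times(67, 10) = 67 + times(67, 9)
times(67, 9) = 67 + times(67, 8)
times(67, 8) = 67 + times(67, 7)
times(67, 7) = 67 + times(67, 6)
times(67, 6) = 67 + times(67, 5)
times(67, 5) = 67 + times(67, 4)
times(67, 4) = 67 + times(67, 3)
times(67, 3) = 67 + times(67, 2)
times(67, 2) = 67 + times(67, 1)
times(67, 1) = 67 + times(67, 0)
times(67, 0) = 0  (base case)
Total: 67 + 67 + 67 + 67 + 67 + 67 + 67 + 67 + 67 + 67 + 67 + 0 = 737

737


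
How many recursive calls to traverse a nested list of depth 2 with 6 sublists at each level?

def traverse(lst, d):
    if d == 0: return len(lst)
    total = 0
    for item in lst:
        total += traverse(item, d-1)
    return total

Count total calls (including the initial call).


At depth 0 (root): 1 call
At depth 1: each of 1 parents calls traverse on 6 children = 6 calls
At depth 2: each of 6 parents calls traverse on 6 children = 36 calls
Total: 1 + 6 + 36 = 43

43


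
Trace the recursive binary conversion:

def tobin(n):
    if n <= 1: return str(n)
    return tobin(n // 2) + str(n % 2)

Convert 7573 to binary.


tobin(7573) = tobin(3786) + '1'
tobin(3786) = tobin(1893) + '0'
tobin(1893) = tobin(946) + '1'
tobin(946) = tobin(473) + '0'
tobin(473) = tobin(236) + '1'
tobin(236) = tobin(118) + '0'
tobin(118) = tobin(59) + '0'
tobin(59) = tobin(29) + '1'
tobin(29) = tobin(14) + '1'
tobin(14) = tobin(7) + '0'
tobin(7) = tobin(3) + '1'
tobin(3) = tobin(1) + '1'
tobin(1) = '1'  (base case)
Concatenating: '1' + '1' + '1' + '0' + '1' + '1' + '0' + '0' + '1' + '0' + '1' + '0' + '1' = '1110110010101'

1110110010101


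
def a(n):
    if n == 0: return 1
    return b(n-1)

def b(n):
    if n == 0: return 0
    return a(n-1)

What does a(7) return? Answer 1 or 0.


a(7) = b(6)
b(6) = a(5)
a(5) = b(4)
b(4) = a(3)
a(3) = b(2)
b(2) = a(1)
a(1) = b(0)
b(0) = 0  (base case)
Result: 0

0


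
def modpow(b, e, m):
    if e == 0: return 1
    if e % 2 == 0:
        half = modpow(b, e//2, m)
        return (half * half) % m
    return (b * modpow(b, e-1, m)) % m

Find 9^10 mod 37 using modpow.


modpow(9, 10, 37): e is even, compute modpow(9, 5, 37)
  modpow(9, 5, 37): e is odd, compute modpow(9, 4, 37)
    modpow(9, 4, 37): e is even, compute modpow(9, 2, 37)
      modpow(9, 2, 37): e is even, compute modpow(9, 1, 37)
        modpow(9, 1, 37): e is odd, compute modpow(9, 0, 37)
          modpow(9, 0, 37) = 1
        (9 * 1) % 37 = 9
      half=9, (9*9) % 37 = 7
    half=7, (7*7) % 37 = 12
  (9 * 12) % 37 = 34
half=34, (34*34) % 37 = 9

9


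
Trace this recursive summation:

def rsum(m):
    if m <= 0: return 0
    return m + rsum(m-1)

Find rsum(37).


rsum(37)
= 37 + 36 + 35 + 34 + 33 + 32 + 31 + 30 + 29 + 28 + 27 + 26 + 25 + 24 + 23 + 22 + 21 + 20 + 19 + 18 + 17 + 16 + 15 + 14 + 13 + 12 + 11 + 10 + 9 + 8 + 7 + 6 + 5 + 4 + 3 + 2 + 1 + rsum(0)
= 37 + 36 + 35 + 34 + 33 + 32 + 31 + 30 + 29 + 28 + 27 + 26 + 25 + 24 + 23 + 22 + 21 + 20 + 19 + 18 + 17 + 16 + 15 + 14 + 13 + 12 + 11 + 10 + 9 + 8 + 7 + 6 + 5 + 4 + 3 + 2 + 1 + 0
= 703

703


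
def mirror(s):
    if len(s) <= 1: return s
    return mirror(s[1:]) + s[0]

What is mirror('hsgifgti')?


mirror('hsgifgti') = mirror('sgifgti') + 'h'
mirror('sgifgti') = mirror('gifgti') + 's'
mirror('gifgti') = mirror('ifgti') + 'g'
mirror('ifgti') = mirror('fgti') + 'i'
mirror('fgti') = mirror('gti') + 'f'
mirror('gti') = mirror('ti') + 'g'
mirror('ti') = mirror('i') + 't'
mirror('i') = 'i'  (base case)
Concatenating: 'i' + 't' + 'g' + 'f' + 'i' + 'g' + 's' + 'h' = 'itgfigsh'

itgfigsh
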